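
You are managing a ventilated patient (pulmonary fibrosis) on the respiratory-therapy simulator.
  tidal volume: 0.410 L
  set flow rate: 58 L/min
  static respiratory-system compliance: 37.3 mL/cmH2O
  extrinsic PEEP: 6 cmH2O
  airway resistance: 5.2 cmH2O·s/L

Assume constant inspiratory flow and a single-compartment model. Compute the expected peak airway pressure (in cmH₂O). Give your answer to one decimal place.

Flow: 58 L/min ÷ 60 = 0.9667 L/s.
Equation of motion (constant flow): PIP = Vt/C + R·V̇ + PEEP.
PIP = 410/37.3 + 5.2×0.9667 + 6 = 10.992 + 5.027 + 6 = 22.019 cmH2O.

22.0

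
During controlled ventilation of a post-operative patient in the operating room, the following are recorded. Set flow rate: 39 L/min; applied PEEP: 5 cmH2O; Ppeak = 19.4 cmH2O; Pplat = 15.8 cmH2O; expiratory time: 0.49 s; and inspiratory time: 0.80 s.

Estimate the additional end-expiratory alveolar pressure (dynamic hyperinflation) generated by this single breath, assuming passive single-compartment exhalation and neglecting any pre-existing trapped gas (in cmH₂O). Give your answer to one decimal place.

1.7

Flow: 39 L/min ÷ 60 = 0.65 L/s.
Vt = flow × Ti = 0.65 L/s × 0.80 s × 1000 mL/L = 520.0 mL.
R = (PIP − Pplat)/V̇ = (19.4 − 15.8) / 0.65 = 3.6/0.65 = 5.538 cmH2O·s/L.
C = Vt/(Pplat − PEEP) = 520.0 / (15.8 − 5) = 520.0/10.8 = 48.148 mL/cmH2O.
τ = R × C = 5.538 × 0.04815 L/cmH2O = 0.2667 s.
Fraction remaining = e^(−Te/τ) = e^(−0.49/0.2667) = 0.1593; trapped volume = 520.0 × 0.1593 = 82.836 mL.
Additional alveolar pressure from trapping ≈ V_trapped / C = 82.836 / 48.148 = 1.72 cmH2O.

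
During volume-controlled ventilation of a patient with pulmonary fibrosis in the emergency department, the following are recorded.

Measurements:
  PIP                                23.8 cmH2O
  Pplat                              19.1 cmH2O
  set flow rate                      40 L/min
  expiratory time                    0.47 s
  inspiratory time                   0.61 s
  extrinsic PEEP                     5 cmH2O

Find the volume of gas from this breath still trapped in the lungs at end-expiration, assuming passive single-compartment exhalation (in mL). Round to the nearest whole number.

Flow: 40 L/min ÷ 60 = 0.6667 L/s.
Vt = flow × Ti = 0.6667 L/s × 0.61 s × 1000 mL/L = 406.69 mL.
R = (PIP − Pplat)/V̇ = (23.8 − 19.1) / 0.6667 = 4.7/0.6667 = 7.05 cmH2O·s/L.
C = Vt/(Pplat − PEEP) = 406.69 / (19.1 − 5) = 406.69/14.1 = 28.843 mL/cmH2O.
τ = R × C = 7.05 × 0.02884 L/cmH2O = 0.2033 s.
Fraction remaining = e^(−Te/τ) = e^(−0.47/0.2033) = 0.09908.
Trapped volume = 406.69 × 0.09908 = 40.295 mL.

40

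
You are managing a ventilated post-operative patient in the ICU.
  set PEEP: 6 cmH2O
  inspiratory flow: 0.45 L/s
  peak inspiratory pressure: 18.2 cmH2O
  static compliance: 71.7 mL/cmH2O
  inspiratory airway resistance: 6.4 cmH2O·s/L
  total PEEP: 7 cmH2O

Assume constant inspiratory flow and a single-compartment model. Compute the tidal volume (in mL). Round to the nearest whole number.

597

Total PEEP = 7 cmH2O (set 6 + intrinsic 1); this is the baseline alveolar pressure.
Equation of motion (constant flow): PIP = Vt/C + R·V̇ + PEEP.
Vt/C = PIP − R·V̇ − PEEP = 18.2 − 2.88 − 7 = 8.32 cmH2O.
Vt = C × 8.32 = 71.7 × 8.32 = 596.54 mL.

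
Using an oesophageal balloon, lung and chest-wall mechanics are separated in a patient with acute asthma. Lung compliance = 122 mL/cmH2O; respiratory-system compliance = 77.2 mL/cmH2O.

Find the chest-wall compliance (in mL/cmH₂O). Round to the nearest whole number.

210

1/Ccw = 1/Crs − 1/CL.
1/Ccw = 1/77.2 − 1/122 = 0.004757.
Ccw = 210.22 mL/cmH2O.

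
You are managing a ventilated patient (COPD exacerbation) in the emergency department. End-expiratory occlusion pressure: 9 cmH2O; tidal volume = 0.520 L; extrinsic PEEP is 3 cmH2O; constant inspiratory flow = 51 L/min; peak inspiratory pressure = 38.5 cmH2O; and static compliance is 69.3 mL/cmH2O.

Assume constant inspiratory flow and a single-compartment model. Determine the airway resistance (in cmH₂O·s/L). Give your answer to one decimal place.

25.9

Flow: 51 L/min ÷ 60 = 0.85 L/s.
Total PEEP = 9 cmH2O (set 3 + intrinsic 6); this is the baseline alveolar pressure.
Equation of motion (constant flow): PIP = Vt/C + R·V̇ + PEEP.
R·V̇ = PIP − Vt/C − PEEP = 38.5 − 520/69.3 − 9 = 38.5 − 7.504 − 9 = 21.996 cmH2O.
R = 21.996 / 0.85 = 25.878 cmH2O·s/L.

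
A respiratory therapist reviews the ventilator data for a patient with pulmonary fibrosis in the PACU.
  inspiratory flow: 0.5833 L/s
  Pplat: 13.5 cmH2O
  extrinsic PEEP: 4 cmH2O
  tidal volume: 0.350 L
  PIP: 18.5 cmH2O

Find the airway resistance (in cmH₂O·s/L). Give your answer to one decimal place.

8.6

Raw = (PIP − Pplat) / flow = (18.5 − 13.5) / 0.5833 = 5.0 / 0.5833 = 8.572 cmH2O·s/L.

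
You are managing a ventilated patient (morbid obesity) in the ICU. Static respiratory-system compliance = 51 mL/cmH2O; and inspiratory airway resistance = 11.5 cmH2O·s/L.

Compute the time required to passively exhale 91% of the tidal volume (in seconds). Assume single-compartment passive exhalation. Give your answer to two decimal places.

τ = R × C = 11.5 × 51 mL/cmH2O = 11.5 × 0.051 L/cmH2O = 0.5865 s.
Exhaled fraction f = 1 − e^(−t/τ) → t = −τ·ln(1 − f) = −0.5865·ln(0.09) = 1.412 s.

1.41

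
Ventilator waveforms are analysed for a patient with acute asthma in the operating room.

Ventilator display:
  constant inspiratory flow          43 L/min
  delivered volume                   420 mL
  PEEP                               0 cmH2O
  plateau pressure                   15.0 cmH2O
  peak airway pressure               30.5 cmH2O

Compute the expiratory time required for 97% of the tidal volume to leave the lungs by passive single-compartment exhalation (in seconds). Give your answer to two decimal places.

2.12

Flow: 43 L/min ÷ 60 = 0.7167 L/s.
R = (PIP − Pplat)/V̇ = (30.5 − 15.0) / 0.7167 = 15.5/0.7167 = 21.627 cmH2O·s/L.
C = Vt/(Pplat − PEEP) = 420.0 / (15.0 − 0) = 420.0/15.0 = 28.0 mL/cmH2O.
τ = R × C = 21.627 × 0.028 L/cmH2O = 0.6056 s.
t = −τ·ln(1 − 0.97) = −0.6056·ln(0.03) = 2.124 s.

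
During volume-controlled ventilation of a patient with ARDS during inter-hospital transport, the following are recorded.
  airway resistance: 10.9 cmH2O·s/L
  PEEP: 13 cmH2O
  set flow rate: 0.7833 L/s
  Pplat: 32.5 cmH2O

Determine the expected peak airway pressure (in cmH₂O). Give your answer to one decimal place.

41.0

PIP = Pplat + Raw × flow = 32.5 + 10.9 × 0.7833 = 32.5 + 8.538 = 41.038 cmH2O.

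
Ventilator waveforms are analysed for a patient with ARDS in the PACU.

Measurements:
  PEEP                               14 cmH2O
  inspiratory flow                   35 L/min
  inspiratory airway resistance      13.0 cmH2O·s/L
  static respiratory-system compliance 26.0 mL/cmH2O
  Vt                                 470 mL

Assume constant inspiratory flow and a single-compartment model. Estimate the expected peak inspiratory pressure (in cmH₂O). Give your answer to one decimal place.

Flow: 35 L/min ÷ 60 = 0.5833 L/s.
Equation of motion (constant flow): PIP = Vt/C + R·V̇ + PEEP.
PIP = 470/26.0 + 13.0×0.5833 + 14 = 18.077 + 7.583 + 14 = 39.66 cmH2O.

39.7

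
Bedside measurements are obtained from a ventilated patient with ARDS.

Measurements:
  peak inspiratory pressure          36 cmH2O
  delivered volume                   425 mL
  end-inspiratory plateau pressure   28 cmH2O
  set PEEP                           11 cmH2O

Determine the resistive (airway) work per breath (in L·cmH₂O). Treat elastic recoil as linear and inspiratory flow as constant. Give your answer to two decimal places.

With constant inspiratory flow the resistive pressure is constant at PIP − Pplat = 36 − 28 = 8.0 cmH2O, so resistive work = 8.0 × 0.425 = 3.4 L·cmH2O.

3.40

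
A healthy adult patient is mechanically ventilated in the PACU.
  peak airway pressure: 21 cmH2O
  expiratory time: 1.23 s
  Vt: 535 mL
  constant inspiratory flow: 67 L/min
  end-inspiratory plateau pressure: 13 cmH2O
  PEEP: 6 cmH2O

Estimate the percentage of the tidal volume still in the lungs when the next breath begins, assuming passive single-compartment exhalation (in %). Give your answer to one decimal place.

Flow: 67 L/min ÷ 60 = 1.1167 L/s.
R = (PIP − Pplat)/V̇ = (21 − 13) / 1.1167 = 8.0/1.1167 = 7.164 cmH2O·s/L.
C = Vt/(Pplat − PEEP) = 535.0 / (13 − 6) = 535.0/7.0 = 76.429 mL/cmH2O.
τ = R × C = 7.164 × 0.07643 L/cmH2O = 0.5475 s.
Fraction remaining at end-expiration = e^(−Te/τ) = e^(−1.23/0.5475) = 0.1058 → 10.58%.

10.6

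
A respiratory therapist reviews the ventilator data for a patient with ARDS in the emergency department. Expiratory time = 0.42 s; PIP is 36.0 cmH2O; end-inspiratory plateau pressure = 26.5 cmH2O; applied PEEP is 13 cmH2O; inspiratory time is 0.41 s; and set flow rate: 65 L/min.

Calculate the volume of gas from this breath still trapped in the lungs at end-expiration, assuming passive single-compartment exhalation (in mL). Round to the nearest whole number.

104

Flow: 65 L/min ÷ 60 = 1.0833 L/s.
Vt = flow × Ti = 1.0833 L/s × 0.41 s × 1000 mL/L = 444.15 mL.
R = (PIP − Pplat)/V̇ = (36.0 − 26.5) / 1.0833 = 9.5/1.0833 = 8.77 cmH2O·s/L.
C = Vt/(Pplat − PEEP) = 444.15 / (26.5 − 13) = 444.15/13.5 = 32.9 mL/cmH2O.
τ = R × C = 8.77 × 0.0329 L/cmH2O = 0.2885 s.
Fraction remaining = e^(−Te/τ) = e^(−0.42/0.2885) = 0.2332.
Trapped volume = 444.15 × 0.2332 = 103.58 mL.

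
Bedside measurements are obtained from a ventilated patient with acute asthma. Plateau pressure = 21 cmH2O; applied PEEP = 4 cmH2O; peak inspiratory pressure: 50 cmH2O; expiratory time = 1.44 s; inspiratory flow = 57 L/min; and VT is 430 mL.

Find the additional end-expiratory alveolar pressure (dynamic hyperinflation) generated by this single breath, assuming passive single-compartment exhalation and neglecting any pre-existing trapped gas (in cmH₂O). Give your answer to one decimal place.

Flow: 57 L/min ÷ 60 = 0.95 L/s.
R = (PIP − Pplat)/V̇ = (50 − 21) / 0.95 = 29.0/0.95 = 30.526 cmH2O·s/L.
C = Vt/(Pplat − PEEP) = 430.0 / (21 − 4) = 430.0/17.0 = 25.294 mL/cmH2O.
τ = R × C = 30.526 × 0.02529 L/cmH2O = 0.772 s.
Fraction remaining = e^(−Te/τ) = e^(−1.44/0.772) = 0.1549; trapped volume = 430.0 × 0.1549 = 66.607 mL.
Additional alveolar pressure from trapping ≈ V_trapped / C = 66.607 / 25.294 = 2.633 cmH2O.

2.6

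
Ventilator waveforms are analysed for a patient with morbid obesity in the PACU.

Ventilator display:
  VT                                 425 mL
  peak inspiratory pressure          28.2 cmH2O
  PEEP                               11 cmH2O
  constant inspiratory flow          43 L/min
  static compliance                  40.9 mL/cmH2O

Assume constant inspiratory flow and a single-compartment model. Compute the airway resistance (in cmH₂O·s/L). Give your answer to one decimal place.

Flow: 43 L/min ÷ 60 = 0.7167 L/s.
Equation of motion (constant flow): PIP = Vt/C + R·V̇ + PEEP.
R·V̇ = PIP − Vt/C − PEEP = 28.2 − 425/40.9 − 11 = 28.2 − 10.391 − 11 = 6.809 cmH2O.
R = 6.809 / 0.7167 = 9.5 cmH2O·s/L.

9.5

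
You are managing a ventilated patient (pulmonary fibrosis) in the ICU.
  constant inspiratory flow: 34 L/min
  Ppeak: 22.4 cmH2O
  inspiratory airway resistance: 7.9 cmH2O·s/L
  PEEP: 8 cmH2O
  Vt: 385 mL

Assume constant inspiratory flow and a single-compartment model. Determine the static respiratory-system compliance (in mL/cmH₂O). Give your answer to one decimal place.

38.8

Flow: 34 L/min ÷ 60 = 0.5667 L/s.
Equation of motion (constant flow): PIP = Vt/C + R·V̇ + PEEP.
Vt/C = PIP − R·V̇ − PEEP = 22.4 − 7.9×0.5667 − 8 = 22.4 − 4.477 − 8 = 9.923 cmH2O.
C = Vt / 9.923 = 385 / 9.923 = 38.799 mL/cmH2O.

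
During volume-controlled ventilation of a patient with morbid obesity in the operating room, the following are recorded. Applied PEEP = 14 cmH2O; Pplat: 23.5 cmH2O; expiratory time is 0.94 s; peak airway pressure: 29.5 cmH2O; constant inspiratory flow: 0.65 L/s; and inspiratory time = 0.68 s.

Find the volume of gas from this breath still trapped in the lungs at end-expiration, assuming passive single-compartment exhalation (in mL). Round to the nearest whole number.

50

Vt = flow × Ti = 0.65 L/s × 0.68 s × 1000 mL/L = 442.0 mL.
R = (PIP − Pplat)/V̇ = (29.5 − 23.5) / 0.65 = 6.0/0.65 = 9.231 cmH2O·s/L.
C = Vt/(Pplat − PEEP) = 442.0 / (23.5 − 14) = 442.0/9.5 = 46.526 mL/cmH2O.
τ = R × C = 9.231 × 0.04653 L/cmH2O = 0.4295 s.
Fraction remaining = e^(−Te/τ) = e^(−0.94/0.4295) = 0.1121.
Trapped volume = 442.0 × 0.1121 = 49.548 mL.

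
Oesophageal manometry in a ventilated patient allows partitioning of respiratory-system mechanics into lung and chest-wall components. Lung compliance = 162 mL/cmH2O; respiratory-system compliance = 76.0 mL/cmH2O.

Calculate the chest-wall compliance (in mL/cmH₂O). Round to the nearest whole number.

1/Ccw = 1/Crs − 1/CL.
1/Ccw = 1/76.0 − 1/162 = 0.006985.
Ccw = 143.16 mL/cmH2O.

143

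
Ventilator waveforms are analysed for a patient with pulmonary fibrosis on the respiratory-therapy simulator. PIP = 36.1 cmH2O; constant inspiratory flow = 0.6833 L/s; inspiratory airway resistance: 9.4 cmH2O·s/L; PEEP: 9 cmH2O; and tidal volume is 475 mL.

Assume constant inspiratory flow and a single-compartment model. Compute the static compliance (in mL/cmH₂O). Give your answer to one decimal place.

23.0

Equation of motion (constant flow): PIP = Vt/C + R·V̇ + PEEP.
Vt/C = PIP − R·V̇ − PEEP = 36.1 − 9.4×0.6833 − 9 = 36.1 − 6.423 − 9 = 20.677 cmH2O.
C = Vt / 20.677 = 475 / 20.677 = 22.972 mL/cmH2O.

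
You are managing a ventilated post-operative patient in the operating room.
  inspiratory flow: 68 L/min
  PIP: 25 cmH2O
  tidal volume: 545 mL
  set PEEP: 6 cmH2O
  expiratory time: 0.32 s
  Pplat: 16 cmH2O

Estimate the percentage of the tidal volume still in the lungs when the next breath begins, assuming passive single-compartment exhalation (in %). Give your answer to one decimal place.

Flow: 68 L/min ÷ 60 = 1.1333 L/s.
R = (PIP − Pplat)/V̇ = (25 − 16) / 1.1333 = 9.0/1.1333 = 7.941 cmH2O·s/L.
C = Vt/(Pplat − PEEP) = 545.0 / (16 − 6) = 545.0/10.0 = 54.5 mL/cmH2O.
τ = R × C = 7.941 × 0.0545 L/cmH2O = 0.4328 s.
Fraction remaining at end-expiration = e^(−Te/τ) = e^(−0.32/0.4328) = 0.4774 → 47.74%.

47.7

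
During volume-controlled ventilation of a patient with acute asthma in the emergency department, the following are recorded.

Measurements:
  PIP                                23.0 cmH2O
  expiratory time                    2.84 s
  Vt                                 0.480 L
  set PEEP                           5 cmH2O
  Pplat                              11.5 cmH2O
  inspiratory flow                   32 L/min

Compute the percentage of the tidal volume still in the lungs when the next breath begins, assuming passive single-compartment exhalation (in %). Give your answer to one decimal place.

Flow: 32 L/min ÷ 60 = 0.5333 L/s.
R = (PIP − Pplat)/V̇ = (23.0 − 11.5) / 0.5333 = 11.5/0.5333 = 21.564 cmH2O·s/L.
C = Vt/(Pplat − PEEP) = 480.0 / (11.5 − 5) = 480.0/6.5 = 73.846 mL/cmH2O.
τ = R × C = 21.564 × 0.07385 L/cmH2O = 1.593 s.
Fraction remaining at end-expiration = e^(−Te/τ) = e^(−2.84/1.593) = 0.1682 → 16.82%.

16.8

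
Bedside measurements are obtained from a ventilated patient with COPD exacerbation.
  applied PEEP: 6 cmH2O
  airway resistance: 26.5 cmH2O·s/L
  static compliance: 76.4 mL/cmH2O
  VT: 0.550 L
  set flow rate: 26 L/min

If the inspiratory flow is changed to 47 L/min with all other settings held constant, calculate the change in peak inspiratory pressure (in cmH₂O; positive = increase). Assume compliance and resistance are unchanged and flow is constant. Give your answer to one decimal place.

Flow: 26 L/min ÷ 60 = 0.4333 L/s.
New flow: 47 L/min ÷ 60 = 0.7833 L/s.
PIP = Vt/C + R·V̇ + PEEP (constant-flow equation of motion).
Only the resistive term changes: ΔPIP = R × ΔV̇ = 26.5 × (0.7833 − 0.4333) = 26.5 × 0.35 = 9.275 cmH2O.

9.3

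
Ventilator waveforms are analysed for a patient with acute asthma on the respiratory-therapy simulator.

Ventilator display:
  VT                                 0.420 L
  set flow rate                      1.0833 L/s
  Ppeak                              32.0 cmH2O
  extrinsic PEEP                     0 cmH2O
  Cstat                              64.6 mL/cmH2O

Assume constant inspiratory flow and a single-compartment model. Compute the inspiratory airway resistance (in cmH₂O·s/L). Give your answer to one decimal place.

Equation of motion (constant flow): PIP = Vt/C + R·V̇ + PEEP.
R·V̇ = PIP − Vt/C − PEEP = 32.0 − 420/64.6 − 0 = 32.0 − 6.502 − 0 = 25.498 cmH2O.
R = 25.498 / 1.0833 = 23.537 cmH2O·s/L.

23.5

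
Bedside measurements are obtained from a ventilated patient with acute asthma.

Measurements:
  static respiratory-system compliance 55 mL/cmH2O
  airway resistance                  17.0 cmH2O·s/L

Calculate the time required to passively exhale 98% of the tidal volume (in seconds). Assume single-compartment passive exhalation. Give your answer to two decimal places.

3.66

τ = R × C = 17.0 × 55 mL/cmH2O = 17.0 × 0.055 L/cmH2O = 0.935 s.
Exhaled fraction f = 1 − e^(−t/τ) → t = −τ·ln(1 − f) = −0.935·ln(0.02) = 3.658 s.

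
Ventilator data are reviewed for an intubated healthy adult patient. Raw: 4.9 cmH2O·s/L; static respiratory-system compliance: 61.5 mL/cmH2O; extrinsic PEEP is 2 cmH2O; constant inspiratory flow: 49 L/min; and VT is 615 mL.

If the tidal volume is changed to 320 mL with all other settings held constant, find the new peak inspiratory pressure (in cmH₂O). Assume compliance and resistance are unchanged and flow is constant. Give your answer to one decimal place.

11.2

Flow: 49 L/min ÷ 60 = 0.8167 L/s.
PIP = Vt/C + R·V̇ + PEEP (constant-flow equation of motion).
Only the elastic term changes: ΔPIP = ΔVt / C = (320 − 615) / 61.5 = -4.797 cmH2O.
Original PIP = 615/61.5 + 4.9×0.8167 + 2 = 16.002 cmH2O; new PIP = 16.002 + (-4.797) = 11.205 cmH2O.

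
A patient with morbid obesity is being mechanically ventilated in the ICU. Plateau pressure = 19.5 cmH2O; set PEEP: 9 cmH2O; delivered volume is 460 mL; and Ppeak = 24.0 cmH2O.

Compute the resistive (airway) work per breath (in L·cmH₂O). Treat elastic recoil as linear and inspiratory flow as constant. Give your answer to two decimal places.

With constant inspiratory flow the resistive pressure is constant at PIP − Pplat = 24.0 − 19.5 = 4.5 cmH2O, so resistive work = 4.5 × 0.460 = 2.07 L·cmH2O.

2.07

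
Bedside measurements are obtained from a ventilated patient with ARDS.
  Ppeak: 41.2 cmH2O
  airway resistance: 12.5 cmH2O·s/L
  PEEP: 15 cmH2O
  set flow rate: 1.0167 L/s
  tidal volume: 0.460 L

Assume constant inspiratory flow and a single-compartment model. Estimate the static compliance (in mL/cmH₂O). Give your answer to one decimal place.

Equation of motion (constant flow): PIP = Vt/C + R·V̇ + PEEP.
Vt/C = PIP − R·V̇ − PEEP = 41.2 − 12.5×1.0167 − 15 = 41.2 − 12.709 − 15 = 13.491 cmH2O.
C = Vt / 13.491 = 460 / 13.491 = 34.097 mL/cmH2O.

34.1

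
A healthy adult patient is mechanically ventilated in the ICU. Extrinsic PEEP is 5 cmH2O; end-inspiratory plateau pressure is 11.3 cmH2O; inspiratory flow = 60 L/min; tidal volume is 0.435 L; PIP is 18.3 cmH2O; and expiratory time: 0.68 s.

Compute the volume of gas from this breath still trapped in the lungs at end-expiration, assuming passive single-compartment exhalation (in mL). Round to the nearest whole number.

107

Flow: 60 L/min ÷ 60 = 1 L/s.
R = (PIP − Pplat)/V̇ = (18.3 − 11.3) / 1 = 7.0/1 = 7.0 cmH2O·s/L.
C = Vt/(Pplat − PEEP) = 435.0 / (11.3 − 5) = 435.0/6.3 = 69.048 mL/cmH2O.
τ = R × C = 7.0 × 0.06905 L/cmH2O = 0.4834 s.
Fraction remaining = e^(−Te/τ) = e^(−0.68/0.4834) = 0.2449.
Trapped volume = 435.0 × 0.2449 = 106.53 mL.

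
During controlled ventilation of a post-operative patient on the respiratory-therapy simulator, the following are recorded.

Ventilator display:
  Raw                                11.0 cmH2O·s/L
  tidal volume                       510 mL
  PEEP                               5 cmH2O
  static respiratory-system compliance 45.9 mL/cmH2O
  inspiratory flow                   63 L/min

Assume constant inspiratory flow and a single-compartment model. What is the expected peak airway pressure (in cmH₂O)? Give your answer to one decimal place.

27.7

Flow: 63 L/min ÷ 60 = 1.05 L/s.
Equation of motion (constant flow): PIP = Vt/C + R·V̇ + PEEP.
PIP = 510/45.9 + 11.0×1.05 + 5 = 11.111 + 11.55 + 5 = 27.661 cmH2O.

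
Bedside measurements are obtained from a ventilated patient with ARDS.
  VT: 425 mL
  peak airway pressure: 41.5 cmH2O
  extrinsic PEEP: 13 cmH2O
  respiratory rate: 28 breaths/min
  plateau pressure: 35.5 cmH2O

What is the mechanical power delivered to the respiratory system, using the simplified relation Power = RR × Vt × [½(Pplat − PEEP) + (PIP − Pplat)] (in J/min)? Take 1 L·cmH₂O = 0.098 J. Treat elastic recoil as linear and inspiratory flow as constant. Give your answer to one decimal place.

Per-breath work = Vt × [½(Pplat−PEEP) + (PIP−Pplat)] = 0.425 × [0.5×22.5 + 6.0] = 0.425 × 17.25 = 7.331 L·cmH2O.
Power = 28 × 7.331 = 205.27 L·cmH2O/min.
× 0.098 J/(L·cmH2O) → 20.116 J/min.

20.1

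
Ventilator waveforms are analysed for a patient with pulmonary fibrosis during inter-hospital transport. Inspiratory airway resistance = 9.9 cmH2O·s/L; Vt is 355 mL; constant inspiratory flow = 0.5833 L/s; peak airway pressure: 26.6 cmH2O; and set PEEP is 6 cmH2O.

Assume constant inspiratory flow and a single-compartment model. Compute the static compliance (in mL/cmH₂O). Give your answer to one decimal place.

23.9

Equation of motion (constant flow): PIP = Vt/C + R·V̇ + PEEP.
Vt/C = PIP − R·V̇ − PEEP = 26.6 − 9.9×0.5833 − 6 = 26.6 − 5.775 − 6 = 14.825 cmH2O.
C = Vt / 14.825 = 355 / 14.825 = 23.946 mL/cmH2O.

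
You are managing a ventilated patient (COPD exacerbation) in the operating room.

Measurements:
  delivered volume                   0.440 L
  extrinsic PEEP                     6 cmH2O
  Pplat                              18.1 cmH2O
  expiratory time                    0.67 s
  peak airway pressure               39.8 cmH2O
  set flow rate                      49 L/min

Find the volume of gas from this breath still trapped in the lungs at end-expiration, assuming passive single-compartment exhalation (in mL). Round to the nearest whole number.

Flow: 49 L/min ÷ 60 = 0.8167 L/s.
R = (PIP − Pplat)/V̇ = (39.8 − 18.1) / 0.8167 = 21.7/0.8167 = 26.57 cmH2O·s/L.
C = Vt/(Pplat − PEEP) = 440.0 / (18.1 − 6) = 440.0/12.1 = 36.364 mL/cmH2O.
τ = R × C = 26.57 × 0.03636 L/cmH2O = 0.9661 s.
Fraction remaining = e^(−Te/τ) = e^(−0.67/0.9661) = 0.4998.
Trapped volume = 440.0 × 0.4998 = 219.91 mL.

220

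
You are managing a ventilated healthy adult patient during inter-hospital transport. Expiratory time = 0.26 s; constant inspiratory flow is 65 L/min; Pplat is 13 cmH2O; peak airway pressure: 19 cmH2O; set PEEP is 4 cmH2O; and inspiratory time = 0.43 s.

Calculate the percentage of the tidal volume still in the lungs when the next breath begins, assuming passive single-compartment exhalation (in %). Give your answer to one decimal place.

Flow: 65 L/min ÷ 60 = 1.0833 L/s.
Vt = flow × Ti = 1.0833 L/s × 0.43 s × 1000 mL/L = 465.82 mL.
R = (PIP − Pplat)/V̇ = (19 − 13) / 1.0833 = 6.0/1.0833 = 5.539 cmH2O·s/L.
C = Vt/(Pplat − PEEP) = 465.82 / (13 − 4) = 465.82/9.0 = 51.758 mL/cmH2O.
τ = R × C = 5.539 × 0.05176 L/cmH2O = 0.2867 s.
Fraction remaining at end-expiration = e^(−Te/τ) = e^(−0.26/0.2867) = 0.4038 → 40.38%.

40.4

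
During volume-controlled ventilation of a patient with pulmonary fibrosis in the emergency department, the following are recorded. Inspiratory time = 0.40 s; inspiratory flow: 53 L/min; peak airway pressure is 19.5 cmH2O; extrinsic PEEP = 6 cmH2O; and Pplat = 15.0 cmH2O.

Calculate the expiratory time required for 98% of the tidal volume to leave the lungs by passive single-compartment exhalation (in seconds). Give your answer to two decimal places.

Flow: 53 L/min ÷ 60 = 0.8833 L/s.
Vt = flow × Ti = 0.8833 L/s × 0.40 s × 1000 mL/L = 353.32 mL.
R = (PIP − Pplat)/V̇ = (19.5 − 15.0) / 0.8833 = 4.5/0.8833 = 5.095 cmH2O·s/L.
C = Vt/(Pplat − PEEP) = 353.32 / (15.0 − 6) = 353.32/9.0 = 39.258 mL/cmH2O.
τ = R × C = 5.095 × 0.03926 L/cmH2O = 0.2 s.
t = −τ·ln(1 − 0.98) = −0.2·ln(0.02) = 0.7824 s.

0.78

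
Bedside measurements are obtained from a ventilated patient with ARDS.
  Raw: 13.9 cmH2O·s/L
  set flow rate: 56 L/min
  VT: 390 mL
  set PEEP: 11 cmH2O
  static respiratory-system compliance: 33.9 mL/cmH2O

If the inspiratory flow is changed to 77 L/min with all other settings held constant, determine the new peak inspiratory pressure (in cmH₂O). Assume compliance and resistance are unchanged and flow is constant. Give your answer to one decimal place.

40.3

Flow: 56 L/min ÷ 60 = 0.9333 L/s.
New flow: 77 L/min ÷ 60 = 1.2833 L/s.
PIP = Vt/C + R·V̇ + PEEP (constant-flow equation of motion).
Only the resistive term changes: ΔPIP = R × ΔV̇ = 13.9 × (1.2833 − 0.9333) = 13.9 × 0.35 = 4.865 cmH2O.
Original PIP = 390/33.9 + 13.9×0.9333 + 11 = 35.477 cmH2O; new PIP = 35.477 + (4.865) = 40.342 cmH2O.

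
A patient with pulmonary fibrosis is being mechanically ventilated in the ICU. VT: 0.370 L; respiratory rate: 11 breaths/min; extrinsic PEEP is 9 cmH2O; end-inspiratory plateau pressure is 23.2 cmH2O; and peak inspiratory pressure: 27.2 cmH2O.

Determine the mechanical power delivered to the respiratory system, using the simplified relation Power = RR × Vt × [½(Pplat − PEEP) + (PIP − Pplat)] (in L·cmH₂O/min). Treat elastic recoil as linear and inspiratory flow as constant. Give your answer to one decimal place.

Per-breath work = Vt × [½(Pplat−PEEP) + (PIP−Pplat)] = 0.370 × [0.5×14.2 + 4.0] = 0.370 × 11.1 = 4.107 L·cmH2O.
Power = 11 × 4.107 = 45.177 L·cmH2O/min.

45.2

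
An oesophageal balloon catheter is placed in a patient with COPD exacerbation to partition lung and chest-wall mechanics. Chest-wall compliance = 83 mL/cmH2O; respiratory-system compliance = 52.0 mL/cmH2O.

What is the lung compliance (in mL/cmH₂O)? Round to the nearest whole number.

139

1/CL = 1/Crs − 1/Ccw.
1/CL = 1/52.0 − 1/83 = 0.007183.
CL = 139.22 mL/cmH2O.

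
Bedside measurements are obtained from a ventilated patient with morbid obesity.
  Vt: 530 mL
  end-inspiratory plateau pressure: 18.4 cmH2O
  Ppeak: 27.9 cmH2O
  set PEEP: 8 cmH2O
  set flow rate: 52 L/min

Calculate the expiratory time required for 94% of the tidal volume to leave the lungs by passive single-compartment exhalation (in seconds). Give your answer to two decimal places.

1.57

Flow: 52 L/min ÷ 60 = 0.8667 L/s.
R = (PIP − Pplat)/V̇ = (27.9 − 18.4) / 0.8667 = 9.5/0.8667 = 10.961 cmH2O·s/L.
C = Vt/(Pplat − PEEP) = 530.0 / (18.4 − 8) = 530.0/10.4 = 50.962 mL/cmH2O.
τ = R × C = 10.961 × 0.05096 L/cmH2O = 0.5586 s.
t = −τ·ln(1 − 0.94) = −0.5586·ln(0.06) = 1.572 s.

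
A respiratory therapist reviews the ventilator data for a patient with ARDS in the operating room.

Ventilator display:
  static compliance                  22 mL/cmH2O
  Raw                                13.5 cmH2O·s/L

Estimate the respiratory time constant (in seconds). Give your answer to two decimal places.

0.30

τ = R × C = 13.5 × 22 mL/cmH2O = 13.5 × 0.022 L/cmH2O = 0.297 s.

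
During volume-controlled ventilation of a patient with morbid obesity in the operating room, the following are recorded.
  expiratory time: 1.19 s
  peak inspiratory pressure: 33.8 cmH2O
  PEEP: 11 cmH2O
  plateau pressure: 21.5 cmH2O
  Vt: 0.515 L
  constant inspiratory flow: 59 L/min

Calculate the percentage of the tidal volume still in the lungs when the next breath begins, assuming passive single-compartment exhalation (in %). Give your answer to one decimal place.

14.4

Flow: 59 L/min ÷ 60 = 0.9833 L/s.
R = (PIP − Pplat)/V̇ = (33.8 − 21.5) / 0.9833 = 12.3/0.9833 = 12.509 cmH2O·s/L.
C = Vt/(Pplat − PEEP) = 515.0 / (21.5 − 11) = 515.0/10.5 = 49.048 mL/cmH2O.
τ = R × C = 12.509 × 0.04905 L/cmH2O = 0.6136 s.
Fraction remaining at end-expiration = e^(−Te/τ) = e^(−1.19/0.6136) = 0.1438 → 14.38%.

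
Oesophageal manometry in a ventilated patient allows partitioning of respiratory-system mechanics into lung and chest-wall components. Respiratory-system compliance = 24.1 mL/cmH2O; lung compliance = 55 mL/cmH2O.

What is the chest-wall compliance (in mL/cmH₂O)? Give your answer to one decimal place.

42.9

1/Ccw = 1/Crs − 1/CL.
1/Ccw = 1/24.1 − 1/55 = 0.02331.
Ccw = 42.9 mL/cmH2O.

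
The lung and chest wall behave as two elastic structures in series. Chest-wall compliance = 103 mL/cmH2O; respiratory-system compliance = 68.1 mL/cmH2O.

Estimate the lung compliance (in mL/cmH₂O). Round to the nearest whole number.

201

1/CL = 1/Crs − 1/Ccw.
1/CL = 1/68.1 − 1/103 = 0.004976.
CL = 200.96 mL/cmH2O.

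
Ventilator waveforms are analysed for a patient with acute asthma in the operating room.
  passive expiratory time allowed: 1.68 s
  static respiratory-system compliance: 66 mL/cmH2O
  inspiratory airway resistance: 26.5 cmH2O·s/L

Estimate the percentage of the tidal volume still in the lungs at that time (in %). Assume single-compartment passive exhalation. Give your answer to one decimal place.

τ = R × C = 26.5 × 66 mL/cmH2O = 26.5 × 0.066 L/cmH2O = 1.749 s.
Passive exhalation: V(t)/V₀ = e^(−t/τ) = e^(−1.68/1.749) = 0.3827.
Fraction remaining = 0.3827 → 38.27%.

38.3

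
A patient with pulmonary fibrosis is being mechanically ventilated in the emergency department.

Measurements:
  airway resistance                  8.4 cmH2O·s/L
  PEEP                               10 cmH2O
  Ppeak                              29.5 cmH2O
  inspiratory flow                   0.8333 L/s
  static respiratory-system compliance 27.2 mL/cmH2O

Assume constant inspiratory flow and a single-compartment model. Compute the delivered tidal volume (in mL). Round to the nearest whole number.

Equation of motion (constant flow): PIP = Vt/C + R·V̇ + PEEP.
Vt/C = PIP − R·V̇ − PEEP = 29.5 − 7.0 − 10 = 12.5 cmH2O.
Vt = C × 12.5 = 27.2 × 12.5 = 340.0 mL.

340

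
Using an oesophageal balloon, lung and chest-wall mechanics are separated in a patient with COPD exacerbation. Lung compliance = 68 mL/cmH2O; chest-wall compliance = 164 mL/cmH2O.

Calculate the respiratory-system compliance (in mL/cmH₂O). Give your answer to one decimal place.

Lung and chest wall are elastances in series: 1/Crs = 1/CL + 1/Ccw.
1/Crs = 1/68 + 1/164 = 0.0208.
Crs = 48.077 mL/cmH2O.

48.1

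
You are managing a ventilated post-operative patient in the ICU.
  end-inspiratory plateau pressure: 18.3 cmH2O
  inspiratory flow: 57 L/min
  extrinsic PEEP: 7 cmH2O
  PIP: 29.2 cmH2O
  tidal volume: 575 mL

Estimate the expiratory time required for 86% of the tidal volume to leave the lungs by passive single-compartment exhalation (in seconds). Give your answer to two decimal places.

Flow: 57 L/min ÷ 60 = 0.95 L/s.
R = (PIP − Pplat)/V̇ = (29.2 − 18.3) / 0.95 = 10.9/0.95 = 11.474 cmH2O·s/L.
C = Vt/(Pplat − PEEP) = 575.0 / (18.3 − 7) = 575.0/11.3 = 50.885 mL/cmH2O.
τ = R × C = 11.474 × 0.05089 L/cmH2O = 0.5839 s.
t = −τ·ln(1 − 0.86) = −0.5839·ln(0.14) = 1.148 s.

1.15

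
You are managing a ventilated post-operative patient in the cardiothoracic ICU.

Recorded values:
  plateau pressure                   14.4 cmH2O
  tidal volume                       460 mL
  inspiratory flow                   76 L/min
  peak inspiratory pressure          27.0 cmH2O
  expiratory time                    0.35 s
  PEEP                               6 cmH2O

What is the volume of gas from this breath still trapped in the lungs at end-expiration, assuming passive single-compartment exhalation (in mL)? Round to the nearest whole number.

Flow: 76 L/min ÷ 60 = 1.2667 L/s.
R = (PIP − Pplat)/V̇ = (27.0 − 14.4) / 1.2667 = 12.6/1.2667 = 9.947 cmH2O·s/L.
C = Vt/(Pplat − PEEP) = 460.0 / (14.4 − 6) = 460.0/8.4 = 54.762 mL/cmH2O.
τ = R × C = 9.947 × 0.05476 L/cmH2O = 0.5447 s.
Fraction remaining = e^(−Te/τ) = e^(−0.35/0.5447) = 0.5259.
Trapped volume = 460.0 × 0.5259 = 241.91 mL.

242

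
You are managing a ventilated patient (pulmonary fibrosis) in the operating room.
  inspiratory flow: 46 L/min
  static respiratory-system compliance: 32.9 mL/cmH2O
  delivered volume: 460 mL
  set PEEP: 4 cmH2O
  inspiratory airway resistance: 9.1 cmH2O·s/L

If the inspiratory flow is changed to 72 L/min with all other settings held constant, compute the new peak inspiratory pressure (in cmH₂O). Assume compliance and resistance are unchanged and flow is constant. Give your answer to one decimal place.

28.9

Flow: 46 L/min ÷ 60 = 0.7667 L/s.
New flow: 72 L/min ÷ 60 = 1.2 L/s.
PIP = Vt/C + R·V̇ + PEEP (constant-flow equation of motion).
Only the resistive term changes: ΔPIP = R × ΔV̇ = 9.1 × (1.2 − 0.7667) = 9.1 × 0.4333 = 3.943 cmH2O.
Original PIP = 460/32.9 + 9.1×0.7667 + 4 = 24.959 cmH2O; new PIP = 24.959 + (3.943) = 28.902 cmH2O.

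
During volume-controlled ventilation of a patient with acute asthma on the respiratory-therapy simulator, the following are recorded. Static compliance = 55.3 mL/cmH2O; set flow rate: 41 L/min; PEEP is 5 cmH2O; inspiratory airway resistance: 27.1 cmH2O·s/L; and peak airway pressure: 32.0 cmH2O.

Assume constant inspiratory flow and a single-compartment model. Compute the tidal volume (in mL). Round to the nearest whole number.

Flow: 41 L/min ÷ 60 = 0.6833 L/s.
Equation of motion (constant flow): PIP = Vt/C + R·V̇ + PEEP.
Vt/C = PIP − R·V̇ − PEEP = 32.0 − 18.517 − 5 = 8.483 cmH2O.
Vt = C × 8.483 = 55.3 × 8.483 = 469.11 mL.

469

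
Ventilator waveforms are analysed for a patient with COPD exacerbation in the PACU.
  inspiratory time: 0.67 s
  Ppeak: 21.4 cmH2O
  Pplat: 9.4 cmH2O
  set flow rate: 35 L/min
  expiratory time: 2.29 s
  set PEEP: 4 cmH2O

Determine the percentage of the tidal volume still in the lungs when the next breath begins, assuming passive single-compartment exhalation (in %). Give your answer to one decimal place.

21.5

Flow: 35 L/min ÷ 60 = 0.5833 L/s.
Vt = flow × Ti = 0.5833 L/s × 0.67 s × 1000 mL/L = 390.81 mL.
R = (PIP − Pplat)/V̇ = (21.4 − 9.4) / 0.5833 = 12.0/0.5833 = 20.573 cmH2O·s/L.
C = Vt/(Pplat − PEEP) = 390.81 / (9.4 − 4) = 390.81/5.4 = 72.372 mL/cmH2O.
τ = R × C = 20.573 × 0.07237 L/cmH2O = 1.489 s.
Fraction remaining at end-expiration = e^(−Te/τ) = e^(−2.29/1.489) = 0.2148 → 21.48%.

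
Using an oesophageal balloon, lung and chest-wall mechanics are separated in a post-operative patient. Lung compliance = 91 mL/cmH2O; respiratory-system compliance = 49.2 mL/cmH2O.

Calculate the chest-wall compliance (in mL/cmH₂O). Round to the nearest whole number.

1/Ccw = 1/Crs − 1/CL.
1/Ccw = 1/49.2 − 1/91 = 0.009336.
Ccw = 107.11 mL/cmH2O.

107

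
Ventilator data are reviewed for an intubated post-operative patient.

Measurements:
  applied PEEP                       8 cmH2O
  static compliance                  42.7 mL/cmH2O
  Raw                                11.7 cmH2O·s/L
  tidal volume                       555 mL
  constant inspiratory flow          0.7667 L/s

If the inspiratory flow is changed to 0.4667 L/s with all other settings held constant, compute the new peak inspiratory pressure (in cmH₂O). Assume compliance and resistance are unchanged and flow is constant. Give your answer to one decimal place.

26.5

PIP = Vt/C + R·V̇ + PEEP (constant-flow equation of motion).
Only the resistive term changes: ΔPIP = R × ΔV̇ = 11.7 × (0.4667 − 0.7667) = 11.7 × -0.3 = -3.51 cmH2O.
Original PIP = 555/42.7 + 11.7×0.7667 + 8 = 29.968 cmH2O; new PIP = 29.968 + (-3.51) = 26.458 cmH2O.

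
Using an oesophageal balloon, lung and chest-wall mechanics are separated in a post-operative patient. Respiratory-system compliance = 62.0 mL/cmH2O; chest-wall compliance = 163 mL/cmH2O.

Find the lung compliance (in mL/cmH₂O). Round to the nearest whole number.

100

1/CL = 1/Crs − 1/Ccw.
1/CL = 1/62.0 − 1/163 = 0.009994.
CL = 100.06 mL/cmH2O.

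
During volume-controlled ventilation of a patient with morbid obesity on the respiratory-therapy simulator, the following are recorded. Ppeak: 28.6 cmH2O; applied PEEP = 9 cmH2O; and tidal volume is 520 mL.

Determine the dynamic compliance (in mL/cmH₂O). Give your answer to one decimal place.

Dynamic compliance = Vt / (PIP − PEEP) = 520 / (28.6 − 9) = 520 / 19.6 = 26.531 mL/cmH2O.

26.5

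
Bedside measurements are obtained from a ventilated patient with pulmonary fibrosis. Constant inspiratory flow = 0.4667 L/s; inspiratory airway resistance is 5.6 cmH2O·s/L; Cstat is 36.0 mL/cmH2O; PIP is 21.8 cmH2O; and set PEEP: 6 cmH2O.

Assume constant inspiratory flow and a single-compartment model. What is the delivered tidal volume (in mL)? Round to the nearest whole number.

Equation of motion (constant flow): PIP = Vt/C + R·V̇ + PEEP.
Vt/C = PIP − R·V̇ − PEEP = 21.8 − 2.614 − 6 = 13.186 cmH2O.
Vt = C × 13.186 = 36.0 × 13.186 = 474.7 mL.

475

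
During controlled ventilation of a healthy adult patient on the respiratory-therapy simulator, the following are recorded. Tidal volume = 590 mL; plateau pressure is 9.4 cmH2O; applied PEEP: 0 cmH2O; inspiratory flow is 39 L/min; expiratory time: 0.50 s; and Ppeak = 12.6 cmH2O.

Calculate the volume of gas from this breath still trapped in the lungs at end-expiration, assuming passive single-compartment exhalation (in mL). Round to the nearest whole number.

117

Flow: 39 L/min ÷ 60 = 0.65 L/s.
R = (PIP − Pplat)/V̇ = (12.6 − 9.4) / 0.65 = 3.2/0.65 = 4.923 cmH2O·s/L.
C = Vt/(Pplat − PEEP) = 590.0 / (9.4 − 0) = 590.0/9.4 = 62.766 mL/cmH2O.
τ = R × C = 4.923 × 0.06277 L/cmH2O = 0.309 s.
Fraction remaining = e^(−Te/τ) = e^(−0.50/0.309) = 0.1983.
Trapped volume = 590.0 × 0.1983 = 117.0 mL.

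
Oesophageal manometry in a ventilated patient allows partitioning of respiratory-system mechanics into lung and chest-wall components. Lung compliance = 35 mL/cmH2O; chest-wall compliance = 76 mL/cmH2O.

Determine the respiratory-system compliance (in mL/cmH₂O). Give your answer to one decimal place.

Lung and chest wall are elastances in series: 1/Crs = 1/CL + 1/Ccw.
1/Crs = 1/35 + 1/76 = 0.04173.
Crs = 23.964 mL/cmH2O.

24.0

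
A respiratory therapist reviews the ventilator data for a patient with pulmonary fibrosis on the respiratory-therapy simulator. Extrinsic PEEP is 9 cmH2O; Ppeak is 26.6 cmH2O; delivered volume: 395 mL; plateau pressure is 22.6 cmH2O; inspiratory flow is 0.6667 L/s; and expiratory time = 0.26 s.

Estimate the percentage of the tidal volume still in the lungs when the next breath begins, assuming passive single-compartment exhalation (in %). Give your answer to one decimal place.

22.5

R = (PIP − Pplat)/V̇ = (26.6 − 22.6) / 0.6667 = 4.0/0.6667 = 6.0 cmH2O·s/L.
C = Vt/(Pplat − PEEP) = 395.0 / (22.6 − 9) = 395.0/13.6 = 29.044 mL/cmH2O.
τ = R × C = 6.0 × 0.02904 L/cmH2O = 0.1742 s.
Fraction remaining at end-expiration = e^(−Te/τ) = e^(−0.26/0.1742) = 0.2248 → 22.48%.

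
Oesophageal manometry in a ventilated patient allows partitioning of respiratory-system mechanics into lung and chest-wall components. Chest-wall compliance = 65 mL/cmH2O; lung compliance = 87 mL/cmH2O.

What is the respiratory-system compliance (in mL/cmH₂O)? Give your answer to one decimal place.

Lung and chest wall are elastances in series: 1/Crs = 1/CL + 1/Ccw.
1/Crs = 1/87 + 1/65 = 0.02688.
Crs = 37.202 mL/cmH2O.

37.2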